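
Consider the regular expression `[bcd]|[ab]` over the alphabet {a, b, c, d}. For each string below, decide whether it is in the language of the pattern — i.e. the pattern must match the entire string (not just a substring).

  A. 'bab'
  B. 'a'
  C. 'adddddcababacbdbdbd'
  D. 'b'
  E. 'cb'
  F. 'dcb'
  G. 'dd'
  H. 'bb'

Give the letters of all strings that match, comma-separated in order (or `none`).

A → no match
B → match
C → no match
D → match
E → no match
F → no match
G → no match
H → no match

B, D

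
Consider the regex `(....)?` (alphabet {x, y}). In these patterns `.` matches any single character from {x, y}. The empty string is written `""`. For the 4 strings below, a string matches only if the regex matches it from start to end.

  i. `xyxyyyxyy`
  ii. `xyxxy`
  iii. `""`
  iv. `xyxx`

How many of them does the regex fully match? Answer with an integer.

2

i → no match
ii → no match
iii → match
iv → match
Total matched: 2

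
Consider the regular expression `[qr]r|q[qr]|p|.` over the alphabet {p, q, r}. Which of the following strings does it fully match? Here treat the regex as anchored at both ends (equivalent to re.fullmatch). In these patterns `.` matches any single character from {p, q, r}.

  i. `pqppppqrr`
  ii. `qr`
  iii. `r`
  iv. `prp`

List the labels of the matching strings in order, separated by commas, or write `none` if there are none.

i → no match
ii → match
iii → match
iv → no match

ii, iii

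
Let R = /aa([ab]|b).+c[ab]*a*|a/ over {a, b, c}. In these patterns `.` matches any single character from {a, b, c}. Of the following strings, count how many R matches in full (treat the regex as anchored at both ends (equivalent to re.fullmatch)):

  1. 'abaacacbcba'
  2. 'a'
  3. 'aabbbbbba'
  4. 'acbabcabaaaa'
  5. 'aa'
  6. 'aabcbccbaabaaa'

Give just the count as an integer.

1. 'abaacacbcba' → no match
2. 'a' → match
3. 'aabbbbbba' → no match
4. 'acbabcabaaaa' → no match
5. 'aa' → no match
6 → match
Total matched: 2

2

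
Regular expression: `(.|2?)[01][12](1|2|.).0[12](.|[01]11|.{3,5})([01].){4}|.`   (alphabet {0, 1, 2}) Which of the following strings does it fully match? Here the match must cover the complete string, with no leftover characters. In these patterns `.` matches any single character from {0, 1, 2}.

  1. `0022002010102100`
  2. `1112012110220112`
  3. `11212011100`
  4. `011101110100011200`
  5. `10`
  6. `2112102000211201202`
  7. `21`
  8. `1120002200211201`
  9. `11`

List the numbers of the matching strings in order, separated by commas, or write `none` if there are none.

1 → no match
2 → no match
3 → no match
4 → match
5 → no match
6 → no match
7 → no match
8 → no match
9 → no match

4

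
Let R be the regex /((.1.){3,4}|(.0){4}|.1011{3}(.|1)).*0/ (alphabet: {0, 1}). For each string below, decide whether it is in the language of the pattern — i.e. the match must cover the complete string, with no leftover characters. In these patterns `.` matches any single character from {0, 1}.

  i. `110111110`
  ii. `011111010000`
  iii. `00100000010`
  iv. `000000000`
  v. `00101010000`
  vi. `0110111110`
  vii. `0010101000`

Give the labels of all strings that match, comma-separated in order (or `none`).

i. `110111110` → match
ii. `011111010000` → match
iii. `00100000010` → match
iv. `000000000` → match
v. `00101010000` → match
vi. `0110111110` → match
vii. `0010101000` → match

i, ii, iii, iv, v, vi, vii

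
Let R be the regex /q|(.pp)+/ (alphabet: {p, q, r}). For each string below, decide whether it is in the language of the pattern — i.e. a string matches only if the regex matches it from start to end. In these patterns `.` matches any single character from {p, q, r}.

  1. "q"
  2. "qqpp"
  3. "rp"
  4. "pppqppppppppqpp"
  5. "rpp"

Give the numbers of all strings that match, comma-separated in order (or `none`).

1, 4, 5

1 → match
2 → no match
3 → no match
4 → match
5 → match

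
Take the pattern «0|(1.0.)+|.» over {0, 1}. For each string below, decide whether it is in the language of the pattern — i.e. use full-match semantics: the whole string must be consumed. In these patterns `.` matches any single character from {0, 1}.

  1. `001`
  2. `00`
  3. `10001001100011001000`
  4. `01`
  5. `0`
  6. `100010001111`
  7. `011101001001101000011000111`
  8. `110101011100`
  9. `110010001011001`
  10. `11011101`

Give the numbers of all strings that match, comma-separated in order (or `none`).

3, 5, 10

1 → no match
2 → no match
3 → match
4 → no match
5 → match
6 → no match
7 → no match
8 → no match
9 → no match
10 → match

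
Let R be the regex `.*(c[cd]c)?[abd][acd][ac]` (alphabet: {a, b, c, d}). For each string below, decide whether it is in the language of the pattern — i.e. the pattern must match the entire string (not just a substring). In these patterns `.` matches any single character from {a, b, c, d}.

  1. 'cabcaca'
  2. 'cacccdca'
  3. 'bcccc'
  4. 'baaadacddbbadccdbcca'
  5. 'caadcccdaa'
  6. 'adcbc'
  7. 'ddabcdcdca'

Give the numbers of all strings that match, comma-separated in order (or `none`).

1. 'cabcaca' → match
2. 'cacccdca' → match
3. 'bcccc' → no match
4 → no match
5. 'caadcccdaa' → match
6. 'adcbc' → no match
7. 'ddabcdcdca' → match

1, 2, 5, 7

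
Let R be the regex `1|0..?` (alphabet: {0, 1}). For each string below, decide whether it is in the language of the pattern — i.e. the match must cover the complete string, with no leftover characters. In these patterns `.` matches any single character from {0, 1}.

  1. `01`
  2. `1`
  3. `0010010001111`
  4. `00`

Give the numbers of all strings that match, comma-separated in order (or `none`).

1, 2, 4

1. `01` → match
2. `1` → match
3 → no match
4. `00` → match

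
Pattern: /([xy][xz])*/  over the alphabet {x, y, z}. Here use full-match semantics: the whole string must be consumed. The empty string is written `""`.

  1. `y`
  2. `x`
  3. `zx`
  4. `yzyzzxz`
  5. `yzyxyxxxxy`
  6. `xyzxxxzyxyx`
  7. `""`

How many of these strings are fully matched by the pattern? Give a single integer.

1 → no match
2 → no match
3 → no match
4 → no match
5 → no match
6 → no match
7 → match
Total matched: 1

1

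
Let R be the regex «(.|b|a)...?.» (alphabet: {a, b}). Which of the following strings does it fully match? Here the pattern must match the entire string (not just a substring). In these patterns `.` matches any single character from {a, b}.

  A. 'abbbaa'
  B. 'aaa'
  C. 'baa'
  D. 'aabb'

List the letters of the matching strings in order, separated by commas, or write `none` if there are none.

D

A. 'abbbaa' → no match
B. 'aaa' → no match
C. 'baa' → no match
D. 'aabb' → match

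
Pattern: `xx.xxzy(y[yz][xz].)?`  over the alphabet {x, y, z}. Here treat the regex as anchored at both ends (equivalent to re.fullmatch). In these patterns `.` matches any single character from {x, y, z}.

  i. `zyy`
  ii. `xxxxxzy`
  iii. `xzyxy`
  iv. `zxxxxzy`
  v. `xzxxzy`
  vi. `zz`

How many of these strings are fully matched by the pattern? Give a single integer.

i → no match — must start with `xx`
ii → match
iii → no match — must start with `xx`
iv → no match — must start with `xx`
v → no match — must start with `xx`
vi → no match — must start with `xx`
Total matched: 1

1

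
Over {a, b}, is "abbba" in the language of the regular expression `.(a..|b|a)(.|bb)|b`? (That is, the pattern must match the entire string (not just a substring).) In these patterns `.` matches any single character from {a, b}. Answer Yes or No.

No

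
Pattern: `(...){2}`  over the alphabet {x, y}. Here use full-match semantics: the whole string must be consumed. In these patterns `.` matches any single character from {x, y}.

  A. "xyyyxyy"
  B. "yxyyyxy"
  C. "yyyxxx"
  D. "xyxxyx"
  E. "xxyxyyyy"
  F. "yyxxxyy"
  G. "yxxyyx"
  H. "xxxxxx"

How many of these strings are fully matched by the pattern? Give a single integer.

A. "xyyyxyy" → no match
B. "yxyyyxy" → no match
C. "yyyxxx" → match
D. "xyxxyx" → match
E. "xxyxyyyy" → no match
F. "yyxxxyy" → no match
G. "yxxyyx" → match
H. "xxxxxx" → match
Total matched: 4

4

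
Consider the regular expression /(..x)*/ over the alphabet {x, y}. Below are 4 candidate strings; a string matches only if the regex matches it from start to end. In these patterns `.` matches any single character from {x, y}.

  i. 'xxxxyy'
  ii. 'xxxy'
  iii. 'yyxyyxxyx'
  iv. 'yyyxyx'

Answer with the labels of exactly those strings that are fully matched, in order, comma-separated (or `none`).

i → no match
ii → no match
iii → match
iv → no match

iii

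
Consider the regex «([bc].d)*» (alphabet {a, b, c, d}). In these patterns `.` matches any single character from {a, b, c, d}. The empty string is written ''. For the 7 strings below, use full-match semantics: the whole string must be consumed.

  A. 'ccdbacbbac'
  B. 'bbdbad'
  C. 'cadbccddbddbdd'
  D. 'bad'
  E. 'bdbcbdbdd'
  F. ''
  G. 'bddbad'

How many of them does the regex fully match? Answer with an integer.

A → no match
B → match
C → no match
D → match
E → no match
F → match
G → match
Total matched: 4

4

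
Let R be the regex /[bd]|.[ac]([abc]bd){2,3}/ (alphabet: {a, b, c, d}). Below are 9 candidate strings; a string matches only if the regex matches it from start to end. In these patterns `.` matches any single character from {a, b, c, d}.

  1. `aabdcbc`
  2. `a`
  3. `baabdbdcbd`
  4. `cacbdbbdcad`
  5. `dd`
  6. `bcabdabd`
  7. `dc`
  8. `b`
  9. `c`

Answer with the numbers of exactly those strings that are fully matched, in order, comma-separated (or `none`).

1 → no match
2 → no match
3 → no match
4 → no match
5 → no match
6 → match
7 → no match
8 → match
9 → no match

6, 8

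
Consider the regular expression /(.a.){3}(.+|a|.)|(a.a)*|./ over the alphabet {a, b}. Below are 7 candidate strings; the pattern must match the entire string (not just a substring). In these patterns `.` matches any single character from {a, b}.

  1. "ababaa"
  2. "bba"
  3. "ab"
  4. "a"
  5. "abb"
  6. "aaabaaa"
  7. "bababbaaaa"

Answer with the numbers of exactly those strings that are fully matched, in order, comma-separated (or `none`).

1. "ababaa" → no match
2. "bba" → no match
3. "ab" → no match
4. "a" → match
5. "abb" → no match
6. "aaabaaa" → no match
7. "bababbaaaa" → no match

4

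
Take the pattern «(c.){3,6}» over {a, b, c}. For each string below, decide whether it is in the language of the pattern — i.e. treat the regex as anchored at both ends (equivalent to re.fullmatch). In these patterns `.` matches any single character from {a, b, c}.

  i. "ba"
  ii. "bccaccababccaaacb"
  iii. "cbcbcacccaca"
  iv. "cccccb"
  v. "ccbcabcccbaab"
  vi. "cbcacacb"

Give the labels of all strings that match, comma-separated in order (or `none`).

iii, iv, vi

i. "ba" → no match — must start with "c"
ii → no match — must start with "c"
iii. "cbcbcacccaca" → match
iv. "cccccb" → match
v → no match
vi. "cbcacacb" → match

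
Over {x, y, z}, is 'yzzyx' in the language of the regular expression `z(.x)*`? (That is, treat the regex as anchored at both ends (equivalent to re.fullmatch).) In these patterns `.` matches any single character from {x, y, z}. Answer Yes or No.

Every match must start with 'z', but 'yzzyx' does not.

No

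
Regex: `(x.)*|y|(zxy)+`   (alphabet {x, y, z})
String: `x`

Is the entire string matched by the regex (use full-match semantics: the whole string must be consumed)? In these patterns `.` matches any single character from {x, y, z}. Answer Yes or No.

No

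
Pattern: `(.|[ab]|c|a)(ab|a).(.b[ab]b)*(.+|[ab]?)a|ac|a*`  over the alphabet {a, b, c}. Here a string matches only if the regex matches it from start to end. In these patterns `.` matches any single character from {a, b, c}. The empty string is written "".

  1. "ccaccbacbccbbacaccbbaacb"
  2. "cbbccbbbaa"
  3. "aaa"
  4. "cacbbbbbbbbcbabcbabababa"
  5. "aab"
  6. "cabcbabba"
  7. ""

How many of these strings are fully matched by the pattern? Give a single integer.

1 → no match
2 → no match
3 → match
4 → match
5 → no match
6 → match
7 → match
Total matched: 4

4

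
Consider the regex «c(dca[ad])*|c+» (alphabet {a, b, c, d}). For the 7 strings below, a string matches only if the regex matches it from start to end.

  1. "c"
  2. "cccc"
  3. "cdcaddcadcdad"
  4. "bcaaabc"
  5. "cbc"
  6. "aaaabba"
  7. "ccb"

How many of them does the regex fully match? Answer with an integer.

1 → match
2 → match
3 → no match
4 → no match — must start with "c"
5 → no match
6 → no match — must start with "c"
7 → no match
Total matched: 2

2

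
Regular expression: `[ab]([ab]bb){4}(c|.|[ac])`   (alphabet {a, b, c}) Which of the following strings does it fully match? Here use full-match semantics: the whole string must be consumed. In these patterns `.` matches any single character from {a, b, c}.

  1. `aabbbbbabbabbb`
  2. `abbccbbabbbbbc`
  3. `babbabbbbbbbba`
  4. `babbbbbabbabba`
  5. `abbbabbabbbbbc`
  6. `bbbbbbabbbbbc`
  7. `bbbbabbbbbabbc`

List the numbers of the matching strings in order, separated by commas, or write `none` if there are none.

1 → match
2 → no match
3 → match
4 → match
5 → match
6 → no match
7 → match

1, 3, 4, 5, 7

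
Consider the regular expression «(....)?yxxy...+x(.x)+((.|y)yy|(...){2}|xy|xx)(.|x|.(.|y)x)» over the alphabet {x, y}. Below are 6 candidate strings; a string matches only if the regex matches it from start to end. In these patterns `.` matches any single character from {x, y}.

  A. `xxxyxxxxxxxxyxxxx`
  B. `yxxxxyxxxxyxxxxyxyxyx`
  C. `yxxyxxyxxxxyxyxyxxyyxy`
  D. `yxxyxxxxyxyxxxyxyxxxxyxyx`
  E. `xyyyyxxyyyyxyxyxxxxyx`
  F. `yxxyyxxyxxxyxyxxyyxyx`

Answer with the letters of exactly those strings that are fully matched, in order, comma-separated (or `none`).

C, D, E, F

A → no match
B → no match
C → match
D → match
E → match
F → match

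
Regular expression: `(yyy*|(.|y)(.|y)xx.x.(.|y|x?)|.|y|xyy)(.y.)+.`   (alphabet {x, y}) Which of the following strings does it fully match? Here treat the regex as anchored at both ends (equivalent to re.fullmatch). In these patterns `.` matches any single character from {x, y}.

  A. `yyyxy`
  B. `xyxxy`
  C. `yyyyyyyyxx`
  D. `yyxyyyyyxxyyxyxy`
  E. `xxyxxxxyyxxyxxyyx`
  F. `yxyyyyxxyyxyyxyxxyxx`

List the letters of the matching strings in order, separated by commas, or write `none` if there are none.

A → match
B → no match
C → match
D → no match
E → no match
F → match

A, C, F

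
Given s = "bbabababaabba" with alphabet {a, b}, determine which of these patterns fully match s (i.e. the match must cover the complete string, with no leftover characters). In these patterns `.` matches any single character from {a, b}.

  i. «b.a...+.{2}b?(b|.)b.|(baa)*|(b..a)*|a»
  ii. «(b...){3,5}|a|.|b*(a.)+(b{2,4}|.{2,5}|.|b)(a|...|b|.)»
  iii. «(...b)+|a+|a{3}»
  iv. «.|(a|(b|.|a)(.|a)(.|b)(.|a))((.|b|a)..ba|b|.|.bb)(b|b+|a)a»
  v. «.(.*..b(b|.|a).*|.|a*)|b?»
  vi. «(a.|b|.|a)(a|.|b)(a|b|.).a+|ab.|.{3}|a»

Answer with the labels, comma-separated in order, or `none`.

i → match
ii → match
iii → no match
iv → no match
v → match
vi → no match

i, ii, v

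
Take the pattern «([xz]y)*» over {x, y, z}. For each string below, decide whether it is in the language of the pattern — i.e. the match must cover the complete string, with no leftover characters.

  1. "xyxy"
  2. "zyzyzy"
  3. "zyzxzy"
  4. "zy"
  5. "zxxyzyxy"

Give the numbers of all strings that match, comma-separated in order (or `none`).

1, 2, 4

1 → match
2 → match
3 → no match
4 → match
5 → no match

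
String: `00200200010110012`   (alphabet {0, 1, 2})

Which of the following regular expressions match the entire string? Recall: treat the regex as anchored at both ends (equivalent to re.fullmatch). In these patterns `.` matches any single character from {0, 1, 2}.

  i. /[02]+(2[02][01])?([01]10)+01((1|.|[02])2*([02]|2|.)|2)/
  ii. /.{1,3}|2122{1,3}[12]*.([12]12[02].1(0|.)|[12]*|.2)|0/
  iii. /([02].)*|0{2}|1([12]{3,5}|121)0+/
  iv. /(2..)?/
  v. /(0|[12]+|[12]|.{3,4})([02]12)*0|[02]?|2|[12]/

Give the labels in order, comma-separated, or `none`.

i → match
ii → no match
iii → no match
iv → no match
v → no match

i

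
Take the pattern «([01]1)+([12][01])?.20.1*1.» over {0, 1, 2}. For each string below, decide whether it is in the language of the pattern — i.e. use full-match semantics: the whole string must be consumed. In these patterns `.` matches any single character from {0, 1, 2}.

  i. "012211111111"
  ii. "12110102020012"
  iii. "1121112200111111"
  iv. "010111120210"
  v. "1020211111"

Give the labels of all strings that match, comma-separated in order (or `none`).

iv

i → no match
ii → no match
iii → no match
iv → match
v → no match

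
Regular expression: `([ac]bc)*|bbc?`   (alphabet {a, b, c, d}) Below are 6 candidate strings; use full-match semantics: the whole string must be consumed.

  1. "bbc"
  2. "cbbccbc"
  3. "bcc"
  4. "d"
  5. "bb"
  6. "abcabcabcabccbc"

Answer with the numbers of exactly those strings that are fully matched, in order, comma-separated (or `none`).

1 → match
2 → no match
3 → no match
4 → no match
5 → match
6 → match

1, 5, 6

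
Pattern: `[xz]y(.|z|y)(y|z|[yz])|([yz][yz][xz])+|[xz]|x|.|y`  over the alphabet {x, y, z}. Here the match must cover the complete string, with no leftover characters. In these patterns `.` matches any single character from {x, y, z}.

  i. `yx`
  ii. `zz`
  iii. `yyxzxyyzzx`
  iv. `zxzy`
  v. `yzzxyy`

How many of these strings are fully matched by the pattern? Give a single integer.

0

i → no match
ii → no match
iii → no match
iv → no match
v → no match
Total matched: 0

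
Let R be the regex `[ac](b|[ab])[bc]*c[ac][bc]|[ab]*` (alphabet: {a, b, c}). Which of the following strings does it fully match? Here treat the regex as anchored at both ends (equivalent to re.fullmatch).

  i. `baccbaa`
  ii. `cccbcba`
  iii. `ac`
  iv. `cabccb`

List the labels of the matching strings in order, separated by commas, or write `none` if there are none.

iv

i → no match
ii → no match
iii → no match
iv → match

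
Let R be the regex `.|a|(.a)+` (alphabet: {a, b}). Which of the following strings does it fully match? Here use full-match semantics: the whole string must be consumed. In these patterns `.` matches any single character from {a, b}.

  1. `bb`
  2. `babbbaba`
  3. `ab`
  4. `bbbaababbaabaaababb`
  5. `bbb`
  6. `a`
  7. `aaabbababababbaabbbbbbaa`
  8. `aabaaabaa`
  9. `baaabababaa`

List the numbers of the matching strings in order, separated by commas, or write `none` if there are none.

1 → no match
2 → no match
3 → no match
4 → no match
5 → no match
6 → match
7 → no match
8 → no match
9 → no match

6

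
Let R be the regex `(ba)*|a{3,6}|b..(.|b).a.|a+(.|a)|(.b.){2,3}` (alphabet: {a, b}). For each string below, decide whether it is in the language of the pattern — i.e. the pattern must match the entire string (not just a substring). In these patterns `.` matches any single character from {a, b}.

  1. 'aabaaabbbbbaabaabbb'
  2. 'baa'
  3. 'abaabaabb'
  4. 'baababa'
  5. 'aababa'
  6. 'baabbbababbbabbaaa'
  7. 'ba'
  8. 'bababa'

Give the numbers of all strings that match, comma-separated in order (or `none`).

3, 7, 8

1 → no match
2 → no match
3 → match
4 → no match
5 → no match
6 → no match
7 → match
8 → match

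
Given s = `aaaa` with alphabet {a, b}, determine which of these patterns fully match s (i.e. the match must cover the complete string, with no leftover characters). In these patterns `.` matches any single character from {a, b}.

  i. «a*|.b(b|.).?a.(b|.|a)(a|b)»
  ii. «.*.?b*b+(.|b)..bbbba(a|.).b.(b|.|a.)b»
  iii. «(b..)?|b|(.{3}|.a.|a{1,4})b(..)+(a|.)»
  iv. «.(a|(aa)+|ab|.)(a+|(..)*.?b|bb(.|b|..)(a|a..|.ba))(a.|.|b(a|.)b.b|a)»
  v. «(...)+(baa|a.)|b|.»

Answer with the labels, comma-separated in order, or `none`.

i → match
ii → no match — must end with `b`
iii → no match
iv → match
v → no match

i, iv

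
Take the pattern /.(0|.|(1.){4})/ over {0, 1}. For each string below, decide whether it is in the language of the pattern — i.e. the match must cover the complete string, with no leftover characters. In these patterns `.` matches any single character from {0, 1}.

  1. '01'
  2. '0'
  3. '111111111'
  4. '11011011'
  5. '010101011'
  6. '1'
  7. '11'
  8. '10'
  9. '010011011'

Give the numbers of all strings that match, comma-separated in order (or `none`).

1 → match
2 → no match
3 → match
4 → no match
5 → match
6 → no match
7 → match
8 → match
9 → no match

1, 3, 5, 7, 8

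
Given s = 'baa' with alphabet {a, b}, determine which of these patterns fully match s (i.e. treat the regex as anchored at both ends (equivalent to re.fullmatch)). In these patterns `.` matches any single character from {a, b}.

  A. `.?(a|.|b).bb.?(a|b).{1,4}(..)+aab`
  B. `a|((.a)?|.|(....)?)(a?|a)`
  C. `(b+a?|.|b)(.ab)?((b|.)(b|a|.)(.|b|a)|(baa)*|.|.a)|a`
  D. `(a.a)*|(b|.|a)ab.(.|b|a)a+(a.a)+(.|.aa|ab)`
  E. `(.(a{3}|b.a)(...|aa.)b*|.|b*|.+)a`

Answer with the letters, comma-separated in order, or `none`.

A → no match — must end with 'aab'
B → match
C → match
D → no match
E → match

B, C, E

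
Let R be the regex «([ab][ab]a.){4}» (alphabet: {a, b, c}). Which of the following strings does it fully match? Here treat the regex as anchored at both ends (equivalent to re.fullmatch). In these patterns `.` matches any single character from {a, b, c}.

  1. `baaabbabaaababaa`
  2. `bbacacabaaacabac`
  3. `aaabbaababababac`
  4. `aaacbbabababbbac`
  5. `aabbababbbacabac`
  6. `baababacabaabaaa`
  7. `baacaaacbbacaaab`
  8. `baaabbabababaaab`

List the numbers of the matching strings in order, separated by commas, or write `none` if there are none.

1 → match
2 → no match
3 → match
4 → match
5 → no match
6 → match
7 → match
8 → match

1, 3, 4, 6, 7, 8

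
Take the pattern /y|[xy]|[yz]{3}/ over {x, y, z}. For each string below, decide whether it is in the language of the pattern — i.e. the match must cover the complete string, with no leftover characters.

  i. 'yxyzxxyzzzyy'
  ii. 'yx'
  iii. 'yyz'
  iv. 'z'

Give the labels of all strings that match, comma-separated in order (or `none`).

iii

i → no match
ii → no match
iii → match
iv → no match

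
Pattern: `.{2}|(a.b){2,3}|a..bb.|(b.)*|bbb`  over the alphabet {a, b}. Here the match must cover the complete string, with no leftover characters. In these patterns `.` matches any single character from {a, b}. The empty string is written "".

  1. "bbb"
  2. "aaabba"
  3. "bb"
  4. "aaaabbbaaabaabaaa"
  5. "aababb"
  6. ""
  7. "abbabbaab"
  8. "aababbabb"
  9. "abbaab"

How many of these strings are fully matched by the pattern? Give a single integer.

1 → match
2 → match
3 → match
4 → no match
5 → match
6 → match
7 → match
8 → match
9 → match
Total matched: 8

8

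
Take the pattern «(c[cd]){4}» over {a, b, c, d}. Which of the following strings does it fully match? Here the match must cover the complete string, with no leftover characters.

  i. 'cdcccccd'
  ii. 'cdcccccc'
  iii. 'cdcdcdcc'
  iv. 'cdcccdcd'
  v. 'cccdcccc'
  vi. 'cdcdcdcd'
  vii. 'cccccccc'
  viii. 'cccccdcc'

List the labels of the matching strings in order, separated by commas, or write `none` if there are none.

i → match
ii → match
iii → match
iv → match
v → match
vi → match
vii → match
viii → match

i, ii, iii, iv, v, vi, vii, viii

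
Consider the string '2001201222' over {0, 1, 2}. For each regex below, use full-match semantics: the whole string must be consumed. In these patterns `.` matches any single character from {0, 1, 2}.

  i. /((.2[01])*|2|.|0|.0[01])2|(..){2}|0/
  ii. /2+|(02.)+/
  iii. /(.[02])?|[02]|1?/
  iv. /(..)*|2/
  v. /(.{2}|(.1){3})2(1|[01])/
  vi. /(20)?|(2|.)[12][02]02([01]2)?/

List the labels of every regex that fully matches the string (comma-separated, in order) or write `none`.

iv

i → no match
ii → no match
iii → no match
iv → match
v → no match
vi → no match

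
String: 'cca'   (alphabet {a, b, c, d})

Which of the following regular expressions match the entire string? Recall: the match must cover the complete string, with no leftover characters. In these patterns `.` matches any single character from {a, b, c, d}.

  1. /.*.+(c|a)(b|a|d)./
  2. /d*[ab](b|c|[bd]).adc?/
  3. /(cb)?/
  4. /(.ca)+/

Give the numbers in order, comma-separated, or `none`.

4

1 → no match
2 → no match
3 → no match
4 → match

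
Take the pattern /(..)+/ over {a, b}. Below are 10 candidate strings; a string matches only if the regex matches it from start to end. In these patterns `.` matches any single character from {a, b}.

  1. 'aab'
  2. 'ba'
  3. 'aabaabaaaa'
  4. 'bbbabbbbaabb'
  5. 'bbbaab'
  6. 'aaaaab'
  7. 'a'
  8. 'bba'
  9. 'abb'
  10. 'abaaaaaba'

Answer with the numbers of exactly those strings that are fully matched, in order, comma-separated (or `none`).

1 → no match
2 → match
3 → match
4 → match
5 → match
6 → match
7 → no match
8 → no match
9 → no match
10 → no match

2, 3, 4, 5, 6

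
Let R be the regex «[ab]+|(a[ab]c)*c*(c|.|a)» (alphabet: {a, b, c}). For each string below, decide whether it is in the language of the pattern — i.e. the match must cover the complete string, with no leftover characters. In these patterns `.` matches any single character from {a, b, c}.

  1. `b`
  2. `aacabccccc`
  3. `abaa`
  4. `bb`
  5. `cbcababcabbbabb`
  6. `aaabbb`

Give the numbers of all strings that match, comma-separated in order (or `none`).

1, 2, 3, 4, 6

1 → match
2 → match
3 → match
4 → match
5 → no match
6 → match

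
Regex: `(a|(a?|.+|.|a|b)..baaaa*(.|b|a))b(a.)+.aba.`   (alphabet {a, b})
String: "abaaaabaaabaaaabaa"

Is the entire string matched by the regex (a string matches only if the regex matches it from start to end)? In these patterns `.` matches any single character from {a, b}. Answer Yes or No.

No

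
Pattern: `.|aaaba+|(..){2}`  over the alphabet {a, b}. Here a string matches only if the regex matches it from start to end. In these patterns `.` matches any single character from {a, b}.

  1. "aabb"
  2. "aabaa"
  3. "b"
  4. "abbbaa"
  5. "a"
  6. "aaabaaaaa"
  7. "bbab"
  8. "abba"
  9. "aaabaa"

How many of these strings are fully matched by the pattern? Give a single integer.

7

1 → match
2 → no match
3 → match
4 → no match
5 → match
6 → match
7 → match
8 → match
9 → match
Total matched: 7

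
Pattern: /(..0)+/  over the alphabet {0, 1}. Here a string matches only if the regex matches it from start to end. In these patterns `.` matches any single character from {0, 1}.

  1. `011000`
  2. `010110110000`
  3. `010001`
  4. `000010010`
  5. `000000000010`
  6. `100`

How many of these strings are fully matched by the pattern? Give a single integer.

4

1 → no match
2 → match
3 → no match — must end with `0`
4 → match
5 → match
6 → match
Total matched: 4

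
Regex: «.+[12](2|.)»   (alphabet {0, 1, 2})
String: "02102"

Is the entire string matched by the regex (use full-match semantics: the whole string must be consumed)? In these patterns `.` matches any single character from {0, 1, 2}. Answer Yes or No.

No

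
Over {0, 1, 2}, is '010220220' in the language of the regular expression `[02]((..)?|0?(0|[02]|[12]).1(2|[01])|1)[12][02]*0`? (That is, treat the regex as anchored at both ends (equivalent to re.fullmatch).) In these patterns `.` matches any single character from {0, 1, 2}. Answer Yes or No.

Yes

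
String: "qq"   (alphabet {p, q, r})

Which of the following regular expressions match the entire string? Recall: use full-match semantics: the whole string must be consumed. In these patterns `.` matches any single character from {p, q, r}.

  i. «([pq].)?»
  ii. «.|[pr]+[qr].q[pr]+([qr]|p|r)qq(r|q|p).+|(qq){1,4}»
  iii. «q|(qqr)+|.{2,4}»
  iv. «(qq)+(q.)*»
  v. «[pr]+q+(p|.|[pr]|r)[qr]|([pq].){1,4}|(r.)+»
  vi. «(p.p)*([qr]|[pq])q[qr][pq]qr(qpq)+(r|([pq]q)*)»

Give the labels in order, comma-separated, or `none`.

i, ii, iii, iv, v

i → match
ii → match
iii → match
iv → match
v → match
vi → no match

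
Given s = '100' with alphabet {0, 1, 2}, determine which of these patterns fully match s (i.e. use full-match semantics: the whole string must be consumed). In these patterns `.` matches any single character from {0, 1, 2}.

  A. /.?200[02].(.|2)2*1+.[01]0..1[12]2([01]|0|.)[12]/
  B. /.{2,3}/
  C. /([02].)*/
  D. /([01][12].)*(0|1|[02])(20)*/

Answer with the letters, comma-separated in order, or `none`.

B

A → no match
B → match
C → no match
D → no match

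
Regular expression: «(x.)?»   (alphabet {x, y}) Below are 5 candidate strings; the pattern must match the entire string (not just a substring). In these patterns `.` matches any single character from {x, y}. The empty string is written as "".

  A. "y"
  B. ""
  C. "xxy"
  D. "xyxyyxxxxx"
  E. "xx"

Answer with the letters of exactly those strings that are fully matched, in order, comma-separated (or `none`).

A → no match
B → match
C → no match
D → no match
E → match

B, E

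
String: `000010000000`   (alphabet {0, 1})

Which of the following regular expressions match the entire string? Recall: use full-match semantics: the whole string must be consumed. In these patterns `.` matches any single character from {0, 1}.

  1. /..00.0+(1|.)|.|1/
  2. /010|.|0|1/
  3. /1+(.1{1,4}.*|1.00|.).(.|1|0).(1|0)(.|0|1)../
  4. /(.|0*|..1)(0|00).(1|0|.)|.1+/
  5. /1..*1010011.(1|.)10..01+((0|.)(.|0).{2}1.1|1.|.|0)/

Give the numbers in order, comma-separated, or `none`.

1 → match
2 → no match
3 → no match — must start with `1`
4 → no match
5 → no match — must start with `1`

1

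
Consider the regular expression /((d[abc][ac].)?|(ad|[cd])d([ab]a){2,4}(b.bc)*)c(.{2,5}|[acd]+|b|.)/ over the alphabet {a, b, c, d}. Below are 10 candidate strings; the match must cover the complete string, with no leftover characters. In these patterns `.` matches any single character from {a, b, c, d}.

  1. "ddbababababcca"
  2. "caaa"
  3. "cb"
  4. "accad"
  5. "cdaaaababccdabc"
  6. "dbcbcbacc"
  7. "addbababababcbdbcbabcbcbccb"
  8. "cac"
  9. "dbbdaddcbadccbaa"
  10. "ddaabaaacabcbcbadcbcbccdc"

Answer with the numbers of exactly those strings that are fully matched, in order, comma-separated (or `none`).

1 → match
2 → match
3 → match
4 → no match
5 → match
6 → match
7 → match
8 → match
9 → no match
10 → no match

1, 2, 3, 5, 6, 7, 8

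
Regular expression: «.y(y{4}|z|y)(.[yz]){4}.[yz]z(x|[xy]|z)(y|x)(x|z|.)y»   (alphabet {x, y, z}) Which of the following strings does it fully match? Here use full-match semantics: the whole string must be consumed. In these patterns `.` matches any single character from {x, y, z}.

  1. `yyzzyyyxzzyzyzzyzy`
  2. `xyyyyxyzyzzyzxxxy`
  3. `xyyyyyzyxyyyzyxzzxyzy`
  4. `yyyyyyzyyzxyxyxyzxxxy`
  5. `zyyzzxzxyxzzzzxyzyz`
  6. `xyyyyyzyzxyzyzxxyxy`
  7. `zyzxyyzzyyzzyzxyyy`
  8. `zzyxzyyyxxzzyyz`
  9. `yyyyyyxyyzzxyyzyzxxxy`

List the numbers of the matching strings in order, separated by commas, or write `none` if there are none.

1, 3, 4, 7

1 → match
2 → no match
3 → match
4 → match
5 → no match — must end with `y`
6 → no match
7 → match
8 → no match — must end with `y`
9 → no match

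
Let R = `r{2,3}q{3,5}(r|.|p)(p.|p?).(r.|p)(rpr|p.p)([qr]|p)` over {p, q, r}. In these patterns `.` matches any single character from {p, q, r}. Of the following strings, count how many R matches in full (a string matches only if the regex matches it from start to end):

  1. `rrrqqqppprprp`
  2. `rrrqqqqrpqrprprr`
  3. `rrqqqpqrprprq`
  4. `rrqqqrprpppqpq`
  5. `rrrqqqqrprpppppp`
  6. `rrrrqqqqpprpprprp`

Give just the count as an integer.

5

1 → match
2 → match
3 → match
4 → match
5 → match
6 → no match
Total matched: 5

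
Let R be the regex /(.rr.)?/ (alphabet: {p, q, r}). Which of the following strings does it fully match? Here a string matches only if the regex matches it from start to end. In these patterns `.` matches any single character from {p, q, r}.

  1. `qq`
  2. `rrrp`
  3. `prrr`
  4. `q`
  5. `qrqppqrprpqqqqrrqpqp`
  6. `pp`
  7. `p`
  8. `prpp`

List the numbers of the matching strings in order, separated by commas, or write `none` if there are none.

2, 3

1 → no match
2 → match
3 → match
4 → no match
5 → no match
6 → no match
7 → no match
8 → no match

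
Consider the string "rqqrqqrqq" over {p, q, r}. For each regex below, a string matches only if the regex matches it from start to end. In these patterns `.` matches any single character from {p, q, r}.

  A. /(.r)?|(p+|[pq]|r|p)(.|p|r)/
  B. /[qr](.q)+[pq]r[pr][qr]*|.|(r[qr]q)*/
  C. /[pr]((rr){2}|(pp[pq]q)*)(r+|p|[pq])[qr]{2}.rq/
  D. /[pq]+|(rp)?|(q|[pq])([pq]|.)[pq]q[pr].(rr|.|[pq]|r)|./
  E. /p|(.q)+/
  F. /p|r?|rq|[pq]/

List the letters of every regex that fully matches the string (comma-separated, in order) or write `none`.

A → no match
B → match
C → no match — must end with "rq"
D → no match
E → no match
F → no match

B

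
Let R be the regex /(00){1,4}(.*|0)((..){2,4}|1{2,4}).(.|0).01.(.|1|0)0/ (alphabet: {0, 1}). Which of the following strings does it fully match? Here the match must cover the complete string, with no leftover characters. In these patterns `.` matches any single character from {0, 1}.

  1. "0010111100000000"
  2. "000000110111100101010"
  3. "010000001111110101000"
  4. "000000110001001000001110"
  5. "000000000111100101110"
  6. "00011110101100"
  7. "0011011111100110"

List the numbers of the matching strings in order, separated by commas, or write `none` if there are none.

2, 4, 5, 6

1 → no match
2 → match
3 → no match — must start with "00"
4 → match
5 → match
6 → match
7 → no match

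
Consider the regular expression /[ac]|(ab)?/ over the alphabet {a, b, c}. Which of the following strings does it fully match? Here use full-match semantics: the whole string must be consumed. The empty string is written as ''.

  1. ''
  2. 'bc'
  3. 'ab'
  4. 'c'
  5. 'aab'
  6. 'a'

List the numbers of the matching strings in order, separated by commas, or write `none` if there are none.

1, 3, 4, 6

1. '' → match
2. 'bc' → no match
3. 'ab' → match
4. 'c' → match
5. 'aab' → no match
6. 'a' → match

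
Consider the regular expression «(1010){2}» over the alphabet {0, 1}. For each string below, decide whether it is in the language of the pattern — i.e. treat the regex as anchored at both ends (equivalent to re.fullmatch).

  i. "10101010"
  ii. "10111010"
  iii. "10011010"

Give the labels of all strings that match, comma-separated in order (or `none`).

i → match
ii → no match — must start with "1010"
iii → no match — must start with "1010"

i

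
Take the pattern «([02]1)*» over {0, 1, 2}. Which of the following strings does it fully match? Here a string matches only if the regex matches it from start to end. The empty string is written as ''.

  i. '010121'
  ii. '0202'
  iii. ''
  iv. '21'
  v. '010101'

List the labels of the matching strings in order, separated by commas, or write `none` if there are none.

i, iii, iv, v

i → match
ii → no match
iii → match
iv → match
v → match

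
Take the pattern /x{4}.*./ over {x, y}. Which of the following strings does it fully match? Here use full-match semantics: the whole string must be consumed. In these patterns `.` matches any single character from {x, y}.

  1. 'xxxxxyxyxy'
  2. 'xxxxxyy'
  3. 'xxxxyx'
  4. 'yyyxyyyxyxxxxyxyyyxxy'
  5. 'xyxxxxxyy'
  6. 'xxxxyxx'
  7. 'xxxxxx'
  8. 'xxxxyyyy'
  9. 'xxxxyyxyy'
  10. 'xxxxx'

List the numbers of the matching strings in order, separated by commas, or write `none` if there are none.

1. 'xxxxxyxyxy' → match
2. 'xxxxxyy' → match
3. 'xxxxyx' → match
4 → no match — must start with 'x'
5. 'xyxxxxxyy' → no match
6. 'xxxxyxx' → match
7. 'xxxxxx' → match
8. 'xxxxyyyy' → match
9. 'xxxxyyxyy' → match
10. 'xxxxx' → match

1, 2, 3, 6, 7, 8, 9, 10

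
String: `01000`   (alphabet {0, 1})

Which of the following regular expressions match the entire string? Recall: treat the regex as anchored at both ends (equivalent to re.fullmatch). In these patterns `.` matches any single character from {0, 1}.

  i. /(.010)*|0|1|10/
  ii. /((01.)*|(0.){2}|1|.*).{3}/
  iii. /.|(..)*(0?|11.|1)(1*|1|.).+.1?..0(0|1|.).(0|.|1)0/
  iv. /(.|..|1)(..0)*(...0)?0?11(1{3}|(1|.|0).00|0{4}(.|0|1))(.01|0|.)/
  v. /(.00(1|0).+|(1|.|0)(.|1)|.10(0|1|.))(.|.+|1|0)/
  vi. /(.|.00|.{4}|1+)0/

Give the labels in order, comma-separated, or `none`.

ii, v, vi

i → no match
ii → match
iii → no match
iv → no match
v → match
vi → match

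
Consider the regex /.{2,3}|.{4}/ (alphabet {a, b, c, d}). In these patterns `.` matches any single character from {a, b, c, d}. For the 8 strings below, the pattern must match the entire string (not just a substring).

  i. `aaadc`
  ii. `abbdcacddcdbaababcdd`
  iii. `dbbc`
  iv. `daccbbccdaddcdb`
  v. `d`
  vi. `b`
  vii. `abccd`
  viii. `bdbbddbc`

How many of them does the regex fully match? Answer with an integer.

1

i → no match
ii → no match
iii → match
iv → no match
v → no match
vi → no match
vii → no match
viii → no match
Total matched: 1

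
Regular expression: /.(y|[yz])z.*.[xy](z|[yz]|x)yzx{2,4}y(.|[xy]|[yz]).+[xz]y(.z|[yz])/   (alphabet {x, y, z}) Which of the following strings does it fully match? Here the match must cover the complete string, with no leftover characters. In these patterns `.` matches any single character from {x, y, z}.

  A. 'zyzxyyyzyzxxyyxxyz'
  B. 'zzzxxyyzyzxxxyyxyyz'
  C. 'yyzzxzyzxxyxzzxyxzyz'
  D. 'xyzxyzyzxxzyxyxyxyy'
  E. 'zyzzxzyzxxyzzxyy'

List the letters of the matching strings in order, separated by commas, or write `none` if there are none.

A, C, E

A → match
B → no match
C → match
D → no match
E → match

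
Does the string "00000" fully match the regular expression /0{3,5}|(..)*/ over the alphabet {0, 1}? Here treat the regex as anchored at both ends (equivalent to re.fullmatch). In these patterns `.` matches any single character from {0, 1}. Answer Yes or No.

Yes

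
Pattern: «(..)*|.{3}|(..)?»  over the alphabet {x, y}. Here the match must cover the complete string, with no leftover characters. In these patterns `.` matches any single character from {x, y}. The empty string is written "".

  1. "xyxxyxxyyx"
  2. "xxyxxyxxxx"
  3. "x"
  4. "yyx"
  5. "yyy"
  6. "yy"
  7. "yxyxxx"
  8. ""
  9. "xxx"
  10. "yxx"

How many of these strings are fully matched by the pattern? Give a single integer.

9

1. "xyxxyxxyyx" → match
2. "xxyxxyxxxx" → match
3. "x" → no match
4. "yyx" → match
5. "yyy" → match
6. "yy" → match
7. "yxyxxx" → match
8. "" → match
9. "xxx" → match
10. "yxx" → match
Total matched: 9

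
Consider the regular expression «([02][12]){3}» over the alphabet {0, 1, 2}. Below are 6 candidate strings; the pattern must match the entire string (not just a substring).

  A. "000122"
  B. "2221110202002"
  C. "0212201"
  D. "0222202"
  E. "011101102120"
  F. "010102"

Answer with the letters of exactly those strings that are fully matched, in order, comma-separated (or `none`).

F

A → no match
B → no match
C → no match
D → no match
E → no match
F → match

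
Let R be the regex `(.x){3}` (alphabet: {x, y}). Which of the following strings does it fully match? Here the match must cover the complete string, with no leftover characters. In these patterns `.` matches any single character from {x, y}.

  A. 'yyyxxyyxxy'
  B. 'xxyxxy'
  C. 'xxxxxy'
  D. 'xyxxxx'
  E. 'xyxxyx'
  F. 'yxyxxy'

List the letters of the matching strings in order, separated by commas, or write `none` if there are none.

A → no match — must end with 'x'
B → no match — must end with 'x'
C → no match — must end with 'x'
D → no match
E → no match
F → no match — must end with 'x'

none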